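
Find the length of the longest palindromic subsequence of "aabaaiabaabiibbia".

One longest palindromic subsequence is aibbiibbia (positions 1,6,8,11,12,13,14,15,16,17); it reads the same forward and backward, and the interval DP gives dp[1][17] = 10.

10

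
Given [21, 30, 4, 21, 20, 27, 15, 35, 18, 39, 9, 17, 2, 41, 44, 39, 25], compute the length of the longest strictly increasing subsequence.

7

Scanning left to right, the best length ending at each element is: 21→1, 30→2, 4→1, 21→2, 20→2, 27→3, 15→2, 35→4, 18→3, 39→5, 9→2, 17→3, 2→1, 41→6, 44→7, 39→5, 25→4.
So the longest increasing subsequence has length 7, e.g. 4, 21, 27, 35, 39, 41, 44.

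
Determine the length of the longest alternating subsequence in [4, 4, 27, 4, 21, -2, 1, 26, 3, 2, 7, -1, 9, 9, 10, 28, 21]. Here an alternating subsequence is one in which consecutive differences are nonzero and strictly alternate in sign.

A longest alternating subsequence is 4, 27, 4, 21, -2, 26, 3, 7, -1, 28, 21 (positions 1,3,4,5,6,8,9,11,12,16,17); its 10 consecutive differences strictly alternate in sign, and length 11 is optimal.

11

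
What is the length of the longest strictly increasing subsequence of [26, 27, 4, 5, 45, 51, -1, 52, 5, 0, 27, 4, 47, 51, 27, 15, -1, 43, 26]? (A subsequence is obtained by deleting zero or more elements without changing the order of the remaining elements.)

5

Scanning left to right, the best length ending at each element is: 26→1, 27→2, 4→1, 5→2, 45→3, 51→4, -1→1, 52→5, 5→2, 0→2, 27→3, 4→3, 47→4, 51→5, 27→4, 15→4, -1→1, 43→5, 26→5.
So the longest increasing subsequence has length 5, e.g. 26, 27, 45, 51, 52.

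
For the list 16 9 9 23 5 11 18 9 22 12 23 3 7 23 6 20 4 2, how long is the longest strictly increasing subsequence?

5

One longest increasing subsequence is 9, 11, 18, 22, 23 (positions 2,6,7,9,11), of length 5; no longer one exists.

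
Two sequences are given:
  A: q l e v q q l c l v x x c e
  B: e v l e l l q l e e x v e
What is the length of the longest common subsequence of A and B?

6

Backtracking the LCS table gives one alignment: l (A2,B3) → e (A3,B4) → q (A6,B7) → l (A7,B8) → v (A10,B12) → e (A14,B13).
So the longest common subsequence has length 6.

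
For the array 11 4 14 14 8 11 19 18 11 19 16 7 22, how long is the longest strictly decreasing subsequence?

One longest decreasing subsequence is 19, 18, 11, 7 (positions 7,8,9,12), of length 4; no longer one exists.

4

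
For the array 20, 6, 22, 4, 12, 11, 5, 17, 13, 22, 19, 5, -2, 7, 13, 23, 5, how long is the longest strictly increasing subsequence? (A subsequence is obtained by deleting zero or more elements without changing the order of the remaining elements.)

Let dp[i] be the longest increasing subsequence ending at position i. Then dp = [1, 1, 2, 1, 2, 2, 2, 3, 3, 4, 4, 2, 1, 3, 4, 5, 2].
The maximum is 5; one witness is 6, 12, 17, 22, 23 at positions 2,5,8,10,16.

5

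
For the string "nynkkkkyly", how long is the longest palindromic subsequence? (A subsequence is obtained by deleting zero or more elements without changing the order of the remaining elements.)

One longest palindromic subsequence is ykkkky (positions 2,4,5,6,7,10); it reads the same forward and backward, and the interval DP gives dp[1][10] = 6.

6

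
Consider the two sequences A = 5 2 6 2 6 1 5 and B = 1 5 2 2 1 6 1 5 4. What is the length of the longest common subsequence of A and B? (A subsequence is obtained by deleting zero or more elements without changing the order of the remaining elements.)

6

Backtracking the LCS table gives one alignment: 5 (A1,B2) → 2 (A2,B3) → 2 (A4,B4) → 6 (A5,B6) → 1 (A6,B7) → 5 (A7,B8).
So the longest common subsequence has length 6.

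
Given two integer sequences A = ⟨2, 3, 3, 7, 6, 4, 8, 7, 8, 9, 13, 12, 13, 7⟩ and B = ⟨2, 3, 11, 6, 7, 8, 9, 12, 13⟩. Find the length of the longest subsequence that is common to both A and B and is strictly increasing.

For each value that appears in both, track the longest common increasing run ending there.
The best achievable length is 8; one witness is 2, 3, 6, 7, 8, 9, 12, 13 (A-positions 1,2,5,8,9,10,12,13, B-positions 1,2,4,5,6,7,8,9).

8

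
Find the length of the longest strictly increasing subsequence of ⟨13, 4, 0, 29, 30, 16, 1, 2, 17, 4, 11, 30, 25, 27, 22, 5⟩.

7

Scanning left to right, the best length ending at each element is: 13→1, 4→1, 0→1, 29→2, 30→3, 16→2, 1→2, 2→3, 17→4, 4→4, 11→5, 30→6, 25→6, 27→7, 22→6, 5→5.
So the longest increasing subsequence has length 7, e.g. 0, 1, 2, 4, 11, 25, 27.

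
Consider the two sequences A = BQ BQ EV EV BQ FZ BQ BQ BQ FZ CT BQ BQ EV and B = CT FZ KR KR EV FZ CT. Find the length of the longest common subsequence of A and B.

3

Backtracking the LCS table gives one alignment: EV (A4,B5) → FZ (A10,B6) → CT (A11,B7).
So the longest common subsequence has length 3.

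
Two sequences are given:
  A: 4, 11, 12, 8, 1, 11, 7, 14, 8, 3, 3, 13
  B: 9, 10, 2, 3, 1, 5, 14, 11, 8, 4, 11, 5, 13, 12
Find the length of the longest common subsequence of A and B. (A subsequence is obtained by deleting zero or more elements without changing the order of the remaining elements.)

4

Backtracking the LCS table gives one alignment: 11 (A2,B8) → 8 (A4,B9) → 11 (A6,B11) → 13 (A12,B13).
So the longest common subsequence has length 4.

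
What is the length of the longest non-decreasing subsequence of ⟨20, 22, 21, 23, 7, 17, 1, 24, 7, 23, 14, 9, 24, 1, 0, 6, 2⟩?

5

Let dp[i] be the longest non-decreasing subsequence ending at position i. Then dp = [1, 2, 2, 3, 1, 2, 1, 4, 2, 4, 3, 3, 5, 2, 1, 3, 3].
The maximum is 5; one witness is 20, 22, 23, 24, 24 at positions 1,2,4,8,13.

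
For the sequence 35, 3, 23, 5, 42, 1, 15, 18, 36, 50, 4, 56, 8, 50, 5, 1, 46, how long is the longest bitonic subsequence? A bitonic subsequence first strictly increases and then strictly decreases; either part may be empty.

One longest bitonic subsequence is 3, 5, 15, 18, 36, 50, 56, 50, 5, 1 (positions 2,4,7,8,9,10,12,14,15,16): it rises to 56 then falls. Length 10 is optimal.

10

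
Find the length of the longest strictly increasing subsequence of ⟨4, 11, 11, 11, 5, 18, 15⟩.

Let dp[i] be the longest increasing subsequence ending at position i. Then dp = [1, 2, 2, 2, 2, 3, 3].
The maximum is 3; one witness is 4, 11, 18 at positions 1,2,6.

3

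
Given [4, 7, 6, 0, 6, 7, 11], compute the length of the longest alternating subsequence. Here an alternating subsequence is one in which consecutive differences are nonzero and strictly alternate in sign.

Track the best alternating length ending on an up-step vs a down-step at each position: up/down = 1/1, 2/1, 2/3, 1/3, 4/3, 4/1, 4/1.
The maximum over both is 4; one such subsequence is 4, 7, 0, 6.

4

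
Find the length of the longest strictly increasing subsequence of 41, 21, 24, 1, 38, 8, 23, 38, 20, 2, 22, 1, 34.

One longest increasing subsequence is 1, 8, 20, 22, 34 (positions 4,6,9,11,13), of length 5; no longer one exists.

5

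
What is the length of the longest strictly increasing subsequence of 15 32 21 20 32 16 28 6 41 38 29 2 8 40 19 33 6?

5

One longest increasing subsequence is 15, 21, 32, 38, 40 (positions 1,3,5,10,14), of length 5; no longer one exists.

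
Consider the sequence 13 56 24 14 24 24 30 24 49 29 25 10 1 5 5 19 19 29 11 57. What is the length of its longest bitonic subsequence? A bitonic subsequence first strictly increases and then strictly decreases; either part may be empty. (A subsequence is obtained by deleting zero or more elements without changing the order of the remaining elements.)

9

One longest bitonic subsequence is 13, 14, 24, 30, 49, 29, 25, 19, 11 (positions 1,4,5,7,9,10,11,17,19): it rises to 49 then falls. Length 9 is optimal.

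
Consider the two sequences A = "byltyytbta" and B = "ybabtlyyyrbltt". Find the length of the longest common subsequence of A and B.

6

Backtracking the LCS table gives one alignment: b (A1,B4) → y (A2,B7) → y (A5,B8) → y (A6,B9) → t (A7,B13) → t (A9,B14).
So the longest common subsequence has length 6.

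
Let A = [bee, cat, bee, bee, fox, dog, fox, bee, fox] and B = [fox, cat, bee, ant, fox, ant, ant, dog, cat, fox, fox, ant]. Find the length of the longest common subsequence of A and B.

A longest common subsequence is cat, bee, fox, dog, fox, fox (length 6); the LCS DP confirms no longer common subsequence exists.

6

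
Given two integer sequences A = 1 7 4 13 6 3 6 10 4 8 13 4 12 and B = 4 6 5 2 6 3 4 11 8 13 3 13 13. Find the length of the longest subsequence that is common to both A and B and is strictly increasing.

For each value that appears in both, track the longest common increasing run ending there.
The best achievable length is 4; one witness is 4, 6, 8, 13 (A-positions 3,5,10,11, B-positions 1,2,9,10).

4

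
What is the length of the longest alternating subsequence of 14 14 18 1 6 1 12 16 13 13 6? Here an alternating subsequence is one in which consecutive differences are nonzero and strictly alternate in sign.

7

Track the best alternating length ending on an up-step vs a down-step at each position: up/down = 1/1, 1/1, 2/1, 1/3, 4/3, 1/5, 6/3, 6/3, 6/7, 6/7, 6/7.
The maximum over both is 7; one such subsequence is 14, 18, 1, 6, 1, 16, 13.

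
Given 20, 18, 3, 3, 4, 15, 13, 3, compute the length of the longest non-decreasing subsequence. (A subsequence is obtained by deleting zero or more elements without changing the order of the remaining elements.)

Scanning left to right, the best length ending at each element is: 20→1, 18→1, 3→1, 3→2, 4→3, 15→4, 13→4, 3→3.
So the longest non-decreasing subsequence has length 4, e.g. 3, 3, 4, 15.

4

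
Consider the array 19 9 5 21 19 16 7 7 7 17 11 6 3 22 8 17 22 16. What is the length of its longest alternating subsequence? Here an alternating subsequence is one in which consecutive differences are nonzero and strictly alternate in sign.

Track the best alternating length ending on an up-step vs a down-step at each position: up/down = 1/1, 1/2, 1/2, 3/1, 3/4, 3/4, 3/4, 3/4, 3/4, 5/4, 5/6, 3/6, 1/6, 7/1, 7/8, 9/8, 9/1, 9/10.
The maximum over both is 10; one such subsequence is 19, 9, 21, 16, 17, 11, 22, 8, 17, 16.

10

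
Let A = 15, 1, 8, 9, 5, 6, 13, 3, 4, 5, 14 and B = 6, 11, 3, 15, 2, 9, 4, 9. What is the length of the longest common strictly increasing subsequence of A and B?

2

A longest common strictly increasing subsequence is 3, 4 (length 2); it appears in order in both A and B, and no longer such subsequence exists.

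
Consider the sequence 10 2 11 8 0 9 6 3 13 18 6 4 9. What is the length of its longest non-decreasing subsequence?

5

Scanning left to right, the best length ending at each element is: 10→1, 2→1, 11→2, 8→2, 0→1, 9→3, 6→2, 3→2, 13→4, 18→5, 6→3, 4→3, 9→4.
So the longest non-decreasing subsequence has length 5, e.g. 2, 8, 9, 13, 18.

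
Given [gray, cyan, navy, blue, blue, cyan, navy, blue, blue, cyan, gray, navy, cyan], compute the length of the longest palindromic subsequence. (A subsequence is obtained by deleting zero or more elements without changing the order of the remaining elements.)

One longest palindromic subsequence is cyan navy blue blue navy blue blue navy cyan (positions 2,3,4,5,7,8,9,12,13); it reads the same forward and backward, and the interval DP gives dp[1][13] = 9.

9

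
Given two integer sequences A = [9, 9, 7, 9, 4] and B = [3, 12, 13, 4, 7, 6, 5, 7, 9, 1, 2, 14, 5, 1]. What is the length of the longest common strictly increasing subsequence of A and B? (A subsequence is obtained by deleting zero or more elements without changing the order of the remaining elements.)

For each value that appears in both, track the longest common increasing run ending there.
The best achievable length is 2; one witness is 7, 9 (A-positions 3,4, B-positions 5,9).

2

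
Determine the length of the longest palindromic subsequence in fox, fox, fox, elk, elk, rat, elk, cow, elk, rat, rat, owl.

One longest palindromic subsequence is rat elk cow elk rat (positions 6,7,8,9,11); it reads the same forward and backward, and the interval DP gives dp[1][12] = 5.

5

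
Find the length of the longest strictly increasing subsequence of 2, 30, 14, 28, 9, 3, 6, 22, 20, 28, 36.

Scanning left to right, the best length ending at each element is: 2→1, 30→2, 14→2, 28→3, 9→2, 3→2, 6→3, 22→4, 20→4, 28→5, 36→6.
So the longest increasing subsequence has length 6, e.g. 2, 3, 6, 22, 28, 36.

6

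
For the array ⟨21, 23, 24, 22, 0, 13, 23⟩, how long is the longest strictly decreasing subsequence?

3

Let dp[i] be the longest decreasing subsequence ending at position i. Then dp = [1, 1, 1, 2, 3, 3, 2].
The maximum is 3; one witness is 23, 22, 0 at positions 2,4,5.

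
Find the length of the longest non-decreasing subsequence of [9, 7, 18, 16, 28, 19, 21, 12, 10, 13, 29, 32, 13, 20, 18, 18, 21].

7

Scanning left to right, the best length ending at each element is: 9→1, 7→1, 18→2, 16→2, 28→3, 19→3, 21→4, 12→2, 10→2, 13→3, 29→5, 32→6, 13→4, 20→5, 18→5, 18→6, 21→7.
So the longest non-decreasing subsequence has length 7, e.g. 9, 12, 13, 13, 18, 18, 21.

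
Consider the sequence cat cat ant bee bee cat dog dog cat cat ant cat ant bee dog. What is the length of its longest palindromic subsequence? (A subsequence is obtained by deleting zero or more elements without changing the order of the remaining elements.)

8

Using dp[i][j] = 2 + dp[i+1][j−1] if the ends match, else max(dp[i+1][j], dp[i][j−1]):
dp[1][15] = 8. A witness is cat ant cat dog dog cat ant cat at positions 2,3,6,7,8,10,11,12.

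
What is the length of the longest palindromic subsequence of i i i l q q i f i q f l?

7

Using dp[i][j] = 2 + dp[i+1][j−1] if the ends match, else max(dp[i+1][j], dp[i][j−1]):
dp[1][12] = 7. A witness is lqifiql at positions 4,6,7,8,9,10,12.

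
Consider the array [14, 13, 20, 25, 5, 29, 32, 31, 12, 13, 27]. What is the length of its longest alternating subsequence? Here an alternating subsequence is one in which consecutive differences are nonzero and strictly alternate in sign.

A longest alternating subsequence is 14, 13, 20, 5, 29, 12, 13 (positions 1,2,3,5,6,9,10); its 6 consecutive differences strictly alternate in sign, and length 7 is optimal.

7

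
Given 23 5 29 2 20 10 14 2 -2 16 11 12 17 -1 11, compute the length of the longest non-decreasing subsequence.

Scanning left to right, the best length ending at each element is: 23→1, 5→1, 29→2, 2→1, 20→2, 10→2, 14→3, 2→2, -2→1, 16→4, 11→3, 12→4, 17→5, -1→2, 11→4.
So the longest non-decreasing subsequence has length 5, e.g. 5, 10, 14, 16, 17.

5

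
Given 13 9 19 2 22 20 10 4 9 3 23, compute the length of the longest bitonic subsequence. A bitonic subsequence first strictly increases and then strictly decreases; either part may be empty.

Let inc[i] be the LIS ending at i and dec[i] the longest strictly decreasing subsequence starting at i. inc = [1, 1, 2, 1, 3, 3, 2, 2, 3, 2, 4], dec = [4, 3, 4, 1, 5, 4, 3, 2, 2, 1, 1].
max_i inc[i]+dec[i]−1 = 7, with one witness 13, 19, 22, 20, 10, 9, 3.

7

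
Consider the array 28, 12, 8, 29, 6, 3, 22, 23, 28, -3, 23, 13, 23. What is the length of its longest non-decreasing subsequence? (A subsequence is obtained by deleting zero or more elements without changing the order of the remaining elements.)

Let dp[i] be the longest non-decreasing subsequence ending at position i. Then dp = [1, 1, 1, 2, 1, 1, 2, 3, 4, 1, 4, 2, 5].
The maximum is 5; one witness is 12, 22, 23, 23, 23 at positions 2,7,8,11,13.

5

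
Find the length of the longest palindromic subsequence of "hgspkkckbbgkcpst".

10

One longest palindromic subsequence is spckbbkcps (positions 3,4,7,8,9,10,12,13,14,15); it reads the same forward and backward, and the interval DP gives dp[1][16] = 10.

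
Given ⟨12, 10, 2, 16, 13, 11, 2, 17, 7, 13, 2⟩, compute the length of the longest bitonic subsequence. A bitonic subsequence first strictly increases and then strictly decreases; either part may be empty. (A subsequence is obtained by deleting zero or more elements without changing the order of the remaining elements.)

6

Let inc[i] be the LIS ending at i and dec[i] the longest strictly decreasing subsequence starting at i. inc = [1, 1, 1, 2, 2, 2, 1, 3, 2, 3, 1], dec = [4, 3, 1, 5, 4, 3, 1, 3, 2, 2, 1].
max_i inc[i]+dec[i]−1 = 6, with one witness 12, 16, 13, 11, 7, 2.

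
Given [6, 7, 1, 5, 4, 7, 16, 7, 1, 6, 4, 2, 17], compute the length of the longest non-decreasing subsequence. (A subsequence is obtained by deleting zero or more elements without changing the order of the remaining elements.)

5

Let dp[i] be the longest non-decreasing subsequence ending at position i. Then dp = [1, 2, 1, 2, 2, 3, 4, 4, 2, 3, 3, 3, 5].
The maximum is 5; one witness is 6, 7, 7, 16, 17 at positions 1,2,6,7,13.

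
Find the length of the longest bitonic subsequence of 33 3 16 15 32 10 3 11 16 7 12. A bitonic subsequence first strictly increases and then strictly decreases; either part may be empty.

5

One longest bitonic subsequence is 33, 16, 15, 11, 7 (positions 1,3,4,8,10): it rises to 33 then falls. Length 5 is optimal.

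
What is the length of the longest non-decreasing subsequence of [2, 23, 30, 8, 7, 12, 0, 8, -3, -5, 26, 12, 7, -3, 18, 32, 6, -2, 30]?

One longest non-decreasing subsequence is 2, 8, 12, 12, 18, 32 (positions 1,4,6,12,15,16), of length 6; no longer one exists.

6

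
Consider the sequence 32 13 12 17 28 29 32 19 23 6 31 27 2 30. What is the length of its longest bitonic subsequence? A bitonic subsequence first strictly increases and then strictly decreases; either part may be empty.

One longest bitonic subsequence is 13, 17, 28, 29, 32, 31, 27, 2 (positions 2,4,5,6,7,11,12,13): it rises to 32 then falls. Length 8 is optimal.

8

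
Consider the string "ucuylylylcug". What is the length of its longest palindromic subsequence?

One longest palindromic subsequence is uclylylcu (positions 1,2,5,6,7,8,9,10,11); it reads the same forward and backward, and the interval DP gives dp[1][12] = 9.

9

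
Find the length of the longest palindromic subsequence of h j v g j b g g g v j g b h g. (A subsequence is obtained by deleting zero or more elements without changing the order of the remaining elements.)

Using dp[i][j] = 2 + dp[i+1][j−1] if the ends match, else max(dp[i+1][j], dp[i][j−1]):
dp[1][15] = 10. A witness is hjvggggvjh at positions 1,2,3,4,7,8,9,10,11,14.

10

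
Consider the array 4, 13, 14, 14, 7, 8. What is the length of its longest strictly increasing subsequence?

Scanning left to right, the best length ending at each element is: 4→1, 13→2, 14→3, 14→3, 7→2, 8→3.
So the longest increasing subsequence has length 3, e.g. 4, 13, 14.

3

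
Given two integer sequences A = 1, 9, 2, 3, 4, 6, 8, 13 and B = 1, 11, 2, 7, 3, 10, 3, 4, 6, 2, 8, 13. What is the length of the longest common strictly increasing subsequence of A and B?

A longest common strictly increasing subsequence is 1, 2, 3, 4, 6, 8, 13 (length 7); it appears in order in both A and B, and no longer such subsequence exists.

7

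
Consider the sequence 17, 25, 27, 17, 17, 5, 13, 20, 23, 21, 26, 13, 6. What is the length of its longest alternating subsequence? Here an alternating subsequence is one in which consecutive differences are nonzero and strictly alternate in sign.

Track the best alternating length ending on an up-step vs a down-step at each position: up/down = 1/1, 2/1, 2/1, 1/3, 1/3, 1/3, 4/3, 4/3, 4/3, 4/5, 6/3, 4/7, 4/7.
The maximum over both is 7; one such subsequence is 17, 25, 17, 23, 21, 26, 13.

7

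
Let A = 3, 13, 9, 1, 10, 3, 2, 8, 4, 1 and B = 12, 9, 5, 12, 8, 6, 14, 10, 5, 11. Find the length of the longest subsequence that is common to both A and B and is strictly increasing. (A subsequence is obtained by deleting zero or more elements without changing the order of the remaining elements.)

2

A longest common strictly increasing subsequence is 9, 10 (length 2); it appears in order in both A and B, and no longer such subsequence exists.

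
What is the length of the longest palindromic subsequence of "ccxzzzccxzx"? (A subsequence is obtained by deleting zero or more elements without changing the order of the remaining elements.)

Using dp[i][j] = 2 + dp[i+1][j−1] if the ends match, else max(dp[i+1][j], dp[i][j−1]):
dp[1][11] = 7. A witness is cczzzcc at positions 1,2,4,5,6,7,8.

7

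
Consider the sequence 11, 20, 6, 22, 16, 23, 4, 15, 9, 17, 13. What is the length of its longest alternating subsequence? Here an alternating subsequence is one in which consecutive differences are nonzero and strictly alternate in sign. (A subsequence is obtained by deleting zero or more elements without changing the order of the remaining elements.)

11

A longest alternating subsequence is 11, 20, 6, 22, 16, 23, 4, 15, 9, 17, 13 (positions 1,2,3,4,5,6,7,8,9,10,11); its 10 consecutive differences strictly alternate in sign, and length 11 is optimal.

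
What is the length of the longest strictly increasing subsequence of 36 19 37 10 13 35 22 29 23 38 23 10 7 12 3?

Scanning left to right, the best length ending at each element is: 36→1, 19→1, 37→2, 10→1, 13→2, 35→3, 22→3, 29→4, 23→4, 38→5, 23→4, 10→1, 7→1, 12→2, 3→1.
So the longest increasing subsequence has length 5, e.g. 10, 13, 22, 29, 38.

5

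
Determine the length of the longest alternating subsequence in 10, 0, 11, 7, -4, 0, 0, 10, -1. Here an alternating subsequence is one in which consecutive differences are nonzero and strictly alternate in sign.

Track the best alternating length ending on an up-step vs a down-step at each position: up/down = 1/1, 1/2, 3/1, 3/4, 1/4, 5/4, 5/4, 5/4, 5/6.
The maximum over both is 6; one such subsequence is 10, 0, 11, -4, 0, -1.

6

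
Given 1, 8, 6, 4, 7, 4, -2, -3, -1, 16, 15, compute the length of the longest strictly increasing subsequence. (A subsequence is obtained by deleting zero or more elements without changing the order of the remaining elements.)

Let dp[i] be the longest increasing subsequence ending at position i. Then dp = [1, 2, 2, 2, 3, 2, 1, 1, 2, 4, 4].
The maximum is 4; one witness is 1, 6, 7, 16 at positions 1,3,5,10.

4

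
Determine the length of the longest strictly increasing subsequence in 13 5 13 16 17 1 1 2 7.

Let dp[i] be the longest increasing subsequence ending at position i. Then dp = [1, 1, 2, 3, 4, 1, 1, 2, 3].
The maximum is 4; one witness is 5, 13, 16, 17 at positions 2,3,4,5.

4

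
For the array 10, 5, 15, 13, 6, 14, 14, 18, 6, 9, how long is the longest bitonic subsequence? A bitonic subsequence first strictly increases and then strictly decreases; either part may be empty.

Let inc[i] be the LIS ending at i and dec[i] the longest strictly decreasing subsequence starting at i. inc = [1, 1, 2, 2, 2, 3, 3, 4, 2, 3], dec = [2, 1, 3, 2, 1, 2, 2, 2, 1, 1].
max_i inc[i]+dec[i]−1 = 5, with one witness 10, 13, 14, 18, 9.

5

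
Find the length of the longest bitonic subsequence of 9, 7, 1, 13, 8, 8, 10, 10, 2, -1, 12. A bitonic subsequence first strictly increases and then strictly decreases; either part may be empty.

5

One longest bitonic subsequence is 9, 13, 10, 2, -1 (positions 1,4,8,9,10): it rises to 13 then falls. Length 5 is optimal.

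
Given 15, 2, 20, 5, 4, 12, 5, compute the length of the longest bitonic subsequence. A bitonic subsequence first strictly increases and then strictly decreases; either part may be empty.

4

One longest bitonic subsequence is 15, 20, 12, 5 (positions 1,3,6,7): it rises to 20 then falls. Length 4 is optimal.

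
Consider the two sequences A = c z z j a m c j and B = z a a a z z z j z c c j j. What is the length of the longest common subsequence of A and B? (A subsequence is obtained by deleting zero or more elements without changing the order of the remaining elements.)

A longest common subsequence is zzjcj (length 5); the LCS DP confirms no longer common subsequence exists.

5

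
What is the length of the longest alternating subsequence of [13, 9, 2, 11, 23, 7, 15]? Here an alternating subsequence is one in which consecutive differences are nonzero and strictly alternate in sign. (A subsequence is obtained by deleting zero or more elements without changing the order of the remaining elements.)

Track the best alternating length ending on an up-step vs a down-step at each position: up/down = 1/1, 1/2, 1/2, 3/2, 3/1, 3/4, 5/4.
The maximum over both is 5; one such subsequence is 13, 9, 11, 7, 15.

5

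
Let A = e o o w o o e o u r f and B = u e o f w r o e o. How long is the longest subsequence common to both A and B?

A longest common subsequence is eowoeo (length 6); the LCS DP confirms no longer common subsequence exists.

6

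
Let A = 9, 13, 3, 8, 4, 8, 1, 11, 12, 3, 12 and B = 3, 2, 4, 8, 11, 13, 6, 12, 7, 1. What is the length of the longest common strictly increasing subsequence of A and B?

For each value that appears in both, track the longest common increasing run ending there.
The best achievable length is 5; one witness is 3, 4, 8, 11, 12 (A-positions 3,5,6,8,9, B-positions 1,3,4,5,8).

5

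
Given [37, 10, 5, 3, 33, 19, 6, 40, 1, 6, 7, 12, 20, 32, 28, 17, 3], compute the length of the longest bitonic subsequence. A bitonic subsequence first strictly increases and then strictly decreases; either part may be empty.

9

One longest bitonic subsequence is 5, 6, 7, 12, 20, 32, 28, 17, 3 (positions 3,7,11,12,13,14,15,16,17): it rises to 32 then falls. Length 9 is optimal.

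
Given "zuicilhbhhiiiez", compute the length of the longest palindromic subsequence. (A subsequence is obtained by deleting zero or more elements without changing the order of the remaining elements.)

9

One longest palindromic subsequence is ziihhhiiz (positions 1,3,5,7,9,10,12,13,15); it reads the same forward and backward, and the interval DP gives dp[1][15] = 9.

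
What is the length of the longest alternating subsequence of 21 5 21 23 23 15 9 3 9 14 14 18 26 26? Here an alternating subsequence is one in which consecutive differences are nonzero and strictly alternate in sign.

A longest alternating subsequence is 21, 5, 21, 3, 9 (positions 1,2,3,8,9); its 4 consecutive differences strictly alternate in sign, and length 5 is optimal.

5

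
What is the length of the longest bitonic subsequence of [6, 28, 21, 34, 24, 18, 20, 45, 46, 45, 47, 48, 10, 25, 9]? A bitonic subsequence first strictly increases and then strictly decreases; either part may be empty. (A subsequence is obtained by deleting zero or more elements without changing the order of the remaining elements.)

9

One longest bitonic subsequence is 6, 28, 34, 45, 46, 47, 48, 25, 9 (positions 1,2,4,8,9,11,12,14,15): it rises to 48 then falls. Length 9 is optimal.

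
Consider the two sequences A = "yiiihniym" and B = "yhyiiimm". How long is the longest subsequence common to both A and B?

A longest common subsequence is yiiim (length 5); the LCS DP confirms no longer common subsequence exists.

5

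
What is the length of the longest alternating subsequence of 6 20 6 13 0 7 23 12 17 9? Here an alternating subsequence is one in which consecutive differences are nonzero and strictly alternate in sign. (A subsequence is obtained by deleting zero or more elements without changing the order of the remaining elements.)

Track the best alternating length ending on an up-step vs a down-step at each position: up/down = 1/1, 2/1, 1/3, 4/3, 1/5, 6/5, 6/1, 6/7, 8/7, 6/9.
The maximum over both is 9; one such subsequence is 6, 20, 6, 13, 0, 23, 12, 17, 9.

9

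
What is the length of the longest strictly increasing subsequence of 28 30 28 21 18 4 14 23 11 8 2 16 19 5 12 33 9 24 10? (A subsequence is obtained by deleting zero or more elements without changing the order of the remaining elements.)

5

One longest increasing subsequence is 4, 14, 16, 19, 33 (positions 6,7,12,13,16), of length 5; no longer one exists.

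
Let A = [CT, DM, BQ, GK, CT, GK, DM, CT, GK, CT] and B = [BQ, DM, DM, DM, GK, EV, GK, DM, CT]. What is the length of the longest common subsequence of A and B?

Backtracking the LCS table gives one alignment: DM (A2,B4) → GK (A4,B5) → GK (A6,B7) → DM (A7,B8) → CT (A10,B9).
So the longest common subsequence has length 5.

5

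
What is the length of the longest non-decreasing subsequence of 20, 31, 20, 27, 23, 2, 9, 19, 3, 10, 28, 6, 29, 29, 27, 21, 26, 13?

6

Scanning left to right, the best length ending at each element is: 20→1, 31→2, 20→2, 27→3, 23→3, 2→1, 9→2, 19→3, 3→2, 10→3, 28→4, 6→3, 29→5, 29→6, 27→4, 21→4, 26→5, 13→4.
So the longest non-decreasing subsequence has length 6, e.g. 20, 20, 27, 28, 29, 29.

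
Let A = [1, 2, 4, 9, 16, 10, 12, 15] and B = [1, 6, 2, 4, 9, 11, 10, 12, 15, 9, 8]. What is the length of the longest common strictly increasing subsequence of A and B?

A longest common strictly increasing subsequence is 1, 2, 4, 9, 10, 12, 15 (length 7); it appears in order in both A and B, and no longer such subsequence exists.

7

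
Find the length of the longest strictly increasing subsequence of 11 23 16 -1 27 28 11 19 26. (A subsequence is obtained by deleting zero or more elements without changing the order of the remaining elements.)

Let dp[i] be the longest increasing subsequence ending at position i. Then dp = [1, 2, 2, 1, 3, 4, 2, 3, 4].
The maximum is 4; one witness is 11, 23, 27, 28 at positions 1,2,5,6.

4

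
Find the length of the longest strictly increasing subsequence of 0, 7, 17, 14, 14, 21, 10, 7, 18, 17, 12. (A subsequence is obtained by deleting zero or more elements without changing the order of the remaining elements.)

One longest increasing subsequence is 0, 7, 17, 21 (positions 1,2,3,6), of length 4; no longer one exists.

4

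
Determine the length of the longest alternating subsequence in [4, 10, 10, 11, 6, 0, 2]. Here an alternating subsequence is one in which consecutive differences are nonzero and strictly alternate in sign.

Track the best alternating length ending on an up-step vs a down-step at each position: up/down = 1/1, 2/1, 2/1, 2/1, 2/3, 1/3, 4/3.
The maximum over both is 4; one such subsequence is 4, 10, 0, 2.

4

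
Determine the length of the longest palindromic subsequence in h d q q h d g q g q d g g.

7

One longest palindromic subsequence is dqgqgqd (positions 2,3,7,8,9,10,11); it reads the same forward and backward, and the interval DP gives dp[1][13] = 7.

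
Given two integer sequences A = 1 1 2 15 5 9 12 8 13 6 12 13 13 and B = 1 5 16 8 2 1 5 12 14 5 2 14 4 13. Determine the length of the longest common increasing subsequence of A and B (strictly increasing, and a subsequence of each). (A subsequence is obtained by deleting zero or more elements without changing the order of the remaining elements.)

A longest common strictly increasing subsequence is 1, 2, 5, 12, 13 (length 5); it appears in order in both A and B, and no longer such subsequence exists.

5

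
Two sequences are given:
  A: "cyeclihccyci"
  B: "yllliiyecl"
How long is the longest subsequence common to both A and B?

A longest common subsequence is yliyc (length 5); the LCS DP confirms no longer common subsequence exists.

5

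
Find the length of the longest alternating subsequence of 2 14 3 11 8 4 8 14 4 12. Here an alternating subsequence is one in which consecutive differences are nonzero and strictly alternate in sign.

8

Track the best alternating length ending on an up-step vs a down-step at each position: up/down = 1/1, 2/1, 2/3, 4/3, 4/5, 4/5, 6/5, 6/1, 4/7, 8/7.
The maximum over both is 8; one such subsequence is 2, 14, 3, 11, 4, 8, 4, 12.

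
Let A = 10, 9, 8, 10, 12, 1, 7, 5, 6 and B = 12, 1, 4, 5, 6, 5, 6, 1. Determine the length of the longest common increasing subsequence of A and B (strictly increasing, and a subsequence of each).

A longest common strictly increasing subsequence is 1, 5, 6 (length 3); it appears in order in both A and B, and no longer such subsequence exists.

3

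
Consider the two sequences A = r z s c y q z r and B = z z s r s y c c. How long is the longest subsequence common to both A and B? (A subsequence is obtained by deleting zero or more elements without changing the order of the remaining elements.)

3

Backtracking the LCS table gives one alignment: r (A1,B4) → s (A3,B5) → c (A4,B8).
So the longest common subsequence has length 3.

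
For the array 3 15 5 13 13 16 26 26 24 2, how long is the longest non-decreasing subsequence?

One longest non-decreasing subsequence is 3, 5, 13, 13, 16, 26, 26 (positions 1,3,4,5,6,7,8), of length 7; no longer one exists.

7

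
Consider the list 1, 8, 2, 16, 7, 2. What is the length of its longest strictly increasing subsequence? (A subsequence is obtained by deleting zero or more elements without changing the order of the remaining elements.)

3

Let dp[i] be the longest increasing subsequence ending at position i. Then dp = [1, 2, 2, 3, 3, 2].
The maximum is 3; one witness is 1, 8, 16 at positions 1,2,4.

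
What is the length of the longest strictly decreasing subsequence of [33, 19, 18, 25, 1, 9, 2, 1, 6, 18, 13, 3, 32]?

6

Let dp[i] be the longest decreasing subsequence ending at position i. Then dp = [1, 2, 3, 2, 4, 4, 5, 6, 5, 3, 4, 6, 2].
The maximum is 6; one witness is 33, 19, 18, 9, 2, 1 at positions 1,2,3,6,7,8.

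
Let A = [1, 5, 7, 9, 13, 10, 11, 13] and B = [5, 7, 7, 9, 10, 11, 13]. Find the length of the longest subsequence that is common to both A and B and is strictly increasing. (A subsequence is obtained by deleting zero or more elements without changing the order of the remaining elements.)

A longest common strictly increasing subsequence is 5, 7, 9, 10, 11, 13 (length 6); it appears in order in both A and B, and no longer such subsequence exists.

6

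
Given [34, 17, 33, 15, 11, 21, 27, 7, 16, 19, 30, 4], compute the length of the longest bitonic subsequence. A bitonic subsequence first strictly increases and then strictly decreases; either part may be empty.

Let inc[i] be the LIS ending at i and dec[i] the longest strictly decreasing subsequence starting at i. inc = [1, 1, 2, 1, 1, 2, 3, 1, 2, 3, 4, 1], dec = [6, 5, 5, 4, 3, 3, 3, 2, 2, 2, 2, 1].
max_i inc[i]+dec[i]−1 = 6, with one witness 34, 33, 15, 11, 7, 4.

6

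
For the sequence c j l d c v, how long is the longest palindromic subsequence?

3

Using dp[i][j] = 2 + dp[i+1][j−1] if the ends match, else max(dp[i+1][j], dp[i][j−1]):
dp[1][6] = 3. A witness is cdc at positions 1,4,5.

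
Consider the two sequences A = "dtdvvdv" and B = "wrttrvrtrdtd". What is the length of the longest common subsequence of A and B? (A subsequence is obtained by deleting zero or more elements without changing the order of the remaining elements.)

3

Backtracking the LCS table gives one alignment: d (A1,B10) → t (A2,B11) → d (A6,B12).
So the longest common subsequence has length 3.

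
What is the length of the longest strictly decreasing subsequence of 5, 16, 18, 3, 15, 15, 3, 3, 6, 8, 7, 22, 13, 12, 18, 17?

4

Let dp[i] be the longest decreasing subsequence ending at position i. Then dp = [1, 1, 1, 2, 2, 2, 3, 3, 3, 3, 4, 1, 3, 4, 2, 3].
The maximum is 4; one witness is 16, 15, 8, 7 at positions 2,5,10,11.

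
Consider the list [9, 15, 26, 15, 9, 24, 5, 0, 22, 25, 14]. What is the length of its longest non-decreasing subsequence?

Let dp[i] be the longest non-decreasing subsequence ending at position i. Then dp = [1, 2, 3, 3, 2, 4, 1, 1, 4, 5, 3].
The maximum is 5; one witness is 9, 15, 15, 24, 25 at positions 1,2,4,6,10.

5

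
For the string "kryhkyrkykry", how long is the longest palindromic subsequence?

One longest palindromic subsequence is yrkykry (positions 3,7,8,9,10,11,12); it reads the same forward and backward, and the interval DP gives dp[1][12] = 7.

7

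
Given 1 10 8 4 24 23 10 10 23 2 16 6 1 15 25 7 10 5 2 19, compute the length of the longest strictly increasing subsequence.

Let dp[i] be the longest increasing subsequence ending at position i. Then dp = [1, 2, 2, 2, 3, 3, 3, 3, 4, 2, 4, 3, 1, 4, 5, 4, 5, 3, 2, 6].
The maximum is 6; one witness is 1, 4, 6, 7, 10, 19 at positions 1,4,12,16,17,20.

6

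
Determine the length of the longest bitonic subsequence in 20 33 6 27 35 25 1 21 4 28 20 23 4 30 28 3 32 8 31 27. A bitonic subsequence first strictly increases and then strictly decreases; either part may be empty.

8

Let inc[i] be the LIS ending at i and dec[i] the longest strictly decreasing subsequence starting at i. inc = [1, 2, 1, 2, 3, 2, 1, 2, 2, 3, 3, 4, 2, 5, 5, 2, 6, 3, 6, 5], dec = [4, 7, 3, 6, 6, 5, 1, 4, 2, 4, 3, 3, 2, 3, 2, 1, 3, 1, 2, 1].
max_i inc[i]+dec[i]−1 = 8, with one witness 20, 33, 27, 25, 21, 20, 4, 3.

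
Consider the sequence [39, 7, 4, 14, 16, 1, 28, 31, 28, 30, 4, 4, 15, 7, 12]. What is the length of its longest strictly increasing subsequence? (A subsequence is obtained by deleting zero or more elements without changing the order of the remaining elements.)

5

Let dp[i] be the longest increasing subsequence ending at position i. Then dp = [1, 1, 1, 2, 3, 1, 4, 5, 4, 5, 2, 2, 3, 3, 4].
The maximum is 5; one witness is 7, 14, 16, 28, 31 at positions 2,4,5,7,8.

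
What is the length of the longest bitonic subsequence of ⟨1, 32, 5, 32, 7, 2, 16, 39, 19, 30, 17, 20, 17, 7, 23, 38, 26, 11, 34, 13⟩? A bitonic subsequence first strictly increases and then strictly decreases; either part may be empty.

10

One longest bitonic subsequence is 1, 5, 7, 16, 19, 20, 23, 38, 34, 13 (positions 1,3,5,7,9,12,15,16,19,20): it rises to 38 then falls. Length 10 is optimal.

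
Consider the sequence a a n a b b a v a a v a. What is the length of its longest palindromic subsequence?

One longest palindromic subsequence is aaabbaaa (positions 1,2,4,5,6,9,10,12); it reads the same forward and backward, and the interval DP gives dp[1][12] = 8.

8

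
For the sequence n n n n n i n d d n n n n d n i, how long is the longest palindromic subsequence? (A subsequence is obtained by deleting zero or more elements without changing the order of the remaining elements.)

One longest palindromic subsequence is nnnnnddnnnnn (positions 2,3,4,5,7,8,9,10,11,12,13,15); it reads the same forward and backward, and the interval DP gives dp[1][16] = 12.

12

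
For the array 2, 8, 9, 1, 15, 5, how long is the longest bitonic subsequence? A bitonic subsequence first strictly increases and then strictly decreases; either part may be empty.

5

One longest bitonic subsequence is 2, 8, 9, 15, 5 (positions 1,2,3,5,6): it rises to 15 then falls. Length 5 is optimal.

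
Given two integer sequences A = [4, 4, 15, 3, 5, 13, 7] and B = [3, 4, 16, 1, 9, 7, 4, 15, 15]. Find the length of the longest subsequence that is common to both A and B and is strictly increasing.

For each value that appears in both, track the longest common increasing run ending there.
The best achievable length is 2; one witness is 3, 7 (A-positions 4,7, B-positions 1,6).

2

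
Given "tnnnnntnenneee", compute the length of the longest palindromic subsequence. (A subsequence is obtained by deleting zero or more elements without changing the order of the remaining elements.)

8

One longest palindromic subsequence is nnnnnnnn (positions 2,3,4,5,6,8,10,11); it reads the same forward and backward, and the interval DP gives dp[1][14] = 8.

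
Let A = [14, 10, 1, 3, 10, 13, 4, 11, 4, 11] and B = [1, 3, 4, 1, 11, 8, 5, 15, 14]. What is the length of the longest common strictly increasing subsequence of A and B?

4

For each value that appears in both, track the longest common increasing run ending there.
The best achievable length is 4; one witness is 1, 3, 4, 11 (A-positions 3,4,7,8, B-positions 1,2,3,5).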